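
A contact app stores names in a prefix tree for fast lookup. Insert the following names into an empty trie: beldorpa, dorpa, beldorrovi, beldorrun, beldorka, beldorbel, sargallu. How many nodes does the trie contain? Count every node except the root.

Count nodes per top-level branch (shared prefixes stored once):
  'b'-branch (beldorbel, beldorka, beldorpa, beldorrovi, beldorrun): 19 nodes
  'd'-branch (dorpa): 5 nodes
  's'-branch (sargallu): 8 nodes
Sum: 32

32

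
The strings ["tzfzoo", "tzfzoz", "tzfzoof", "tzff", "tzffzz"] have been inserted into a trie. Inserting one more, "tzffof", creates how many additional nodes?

Walking "tzffof" from the root, the first 4 characters ("tzff") follow existing edges; "o" is the first miss.
New nodes needed: |"tzffof"| − 4 = 6 − 4 = 2.

2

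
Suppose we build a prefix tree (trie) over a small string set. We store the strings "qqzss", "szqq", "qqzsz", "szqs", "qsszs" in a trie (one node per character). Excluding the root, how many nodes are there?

Trace insertions, counting only characters that open a new branch:
  "qqzss" → 5 new (q, q, z, s, s)
  "szqq" → 4 new (s, z, q, q)
  "qqzsz" → prefix "qqzs" already present; 1 new (z)
  "szqs" → prefix "szq" already present; 1 new (s)
  "qsszs" → prefix "q" already present; 4 new (s, s, z, s)
Total nodes = 5 + 4 + 1 + 1 + 4 = 15

15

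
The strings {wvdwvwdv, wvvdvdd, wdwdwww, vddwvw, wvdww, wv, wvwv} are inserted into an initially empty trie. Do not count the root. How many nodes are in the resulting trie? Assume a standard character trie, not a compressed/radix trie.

28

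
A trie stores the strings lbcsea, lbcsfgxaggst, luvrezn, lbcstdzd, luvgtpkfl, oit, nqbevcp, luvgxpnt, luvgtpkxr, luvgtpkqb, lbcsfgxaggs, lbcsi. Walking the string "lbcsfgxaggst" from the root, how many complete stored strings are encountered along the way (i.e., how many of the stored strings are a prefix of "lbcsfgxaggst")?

2

Traverse "lbcsfgxaggst" character by character; count nodes along the way that are marked as word ends.
Prefixes of the query that are stored words: "lbcsfgxaggs", "lbcsfgxaggst"
Count: 2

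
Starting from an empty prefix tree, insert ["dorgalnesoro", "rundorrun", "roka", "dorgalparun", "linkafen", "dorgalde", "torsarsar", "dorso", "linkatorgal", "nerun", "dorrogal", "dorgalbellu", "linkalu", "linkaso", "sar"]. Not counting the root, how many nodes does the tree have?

78

Insert word by word; a character creates a node only if that edge doesn't already exist:
  "dorgalnesoro" → 12 new (d, o, r, g, a, l, n, e, s, o, r, o)
  "rundorrun" → 9 new (r, u, n, d, o, r, r, u, n)
  "roka" → prefix "r" already present; 3 new (o, k, a)
  "dorgalparun" → prefix "dorgal" already present; 5 new (p, a, r, u, n)
  "linkafen" → 8 new (l, i, n, k, a, f, e, n)
  "dorgalde" → prefix "dorgal" already present; 2 new (d, e)
  "torsarsar" → 9 new (t, o, r, s, a, r, s, a, r)
  "dorso" → prefix "dor" already present; 2 new (s, o)
  "linkatorgal" → prefix "linka" already present; 6 new (t, o, r, g, a, l)
  "nerun" → 5 new (n, e, r, u, n)
  "dorrogal" → prefix "dor" already present; 5 new (r, o, g, a, l)
  "dorgalbellu" → prefix "dorgal" already present; 5 new (b, e, l, l, u)
  "linkalu" → prefix "linka" already present; 2 new (l, u)
  "linkaso" → prefix "linka" already present; 2 new (s, o)
  "sar" → 3 new (s, a, r)
Total nodes = 12 + 9 + 3 + 5 + 8 + 2 + 9 + 2 + 6 + 5 + 5 + 5 + 2 + 2 + 3 = 78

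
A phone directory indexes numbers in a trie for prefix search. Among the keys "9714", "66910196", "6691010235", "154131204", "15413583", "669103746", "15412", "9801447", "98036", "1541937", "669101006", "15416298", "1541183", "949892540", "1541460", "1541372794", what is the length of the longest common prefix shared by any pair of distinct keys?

Equivalently: take the maximum, over all pairs, of their longest common prefix length.
e.g. "669101006" and "6691010235" share the prefix "6691010" of length 7; no pair shares a longer one.
Longest shared-prefix length: 7

7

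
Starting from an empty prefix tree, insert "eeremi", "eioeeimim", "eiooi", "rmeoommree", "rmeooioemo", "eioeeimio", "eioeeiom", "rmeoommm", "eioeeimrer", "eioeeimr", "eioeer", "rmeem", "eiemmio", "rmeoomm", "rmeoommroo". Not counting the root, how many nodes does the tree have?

Trace insertions, counting only characters that open a new branch:
  "eeremi" → 6 new (e, e, r, e, m, i)
  "eioeeimim" → prefix "e" already present; 8 new (i, o, e, e, i, m, i, m)
  "eiooi" → prefix "eio" already present; 2 new (o, i)
  "rmeoommree" → 10 new (r, m, e, o, o, m, m, r, e, e)
  "rmeooioemo" → prefix "rmeoo" already present; 5 new (i, o, e, m, o)
  "eioeeimio" → prefix "eioeeimi" already present; 1 new (o)
  "eioeeiom" → prefix "eioeei" already present; 2 new (o, m)
  "rmeoommm" → prefix "rmeoomm" already present; 1 new (m)
  "eioeeimrer" → prefix "eioeeim" already present; 3 new (r, e, r)
  "eioeeimr" → prefix "eioeeimr" already present; 0 new (none)
  "eioeer" → prefix "eioee" already present; 1 new (r)
  "rmeem" → prefix "rme" already present; 2 new (e, m)
  "eiemmio" → prefix "ei" already present; 5 new (e, m, m, i, o)
  "rmeoomm" → prefix "rmeoomm" already present; 0 new (none)
  "rmeoommroo" → prefix "rmeoommr" already present; 2 new (o, o)
Total nodes = 6 + 8 + 2 + 10 + 5 + 1 + 2 + 1 + 3 + 0 + 1 + 2 + 5 + 0 + 2 = 48

48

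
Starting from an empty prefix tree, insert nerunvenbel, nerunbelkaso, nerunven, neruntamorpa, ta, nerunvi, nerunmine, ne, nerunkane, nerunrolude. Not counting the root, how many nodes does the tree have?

For each word, the new-node count is its length minus the longest prefix already in the trie:
  "nerunvenbel" → 11 new (n, e, r, u, n, v, e, n, b, e, l)
  "nerunbelkaso" → prefix "nerun" already present; 7 new (b, e, l, k, a, s, o)
  "nerunven" → prefix "nerunven" already present; 0 new (none)
  "neruntamorpa" → prefix "nerun" already present; 7 new (t, a, m, o, r, p, a)
  "ta" → 2 new (t, a)
  "nerunvi" → prefix "nerunv" already present; 1 new (i)
  "nerunmine" → prefix "nerun" already present; 4 new (m, i, n, e)
  "ne" → prefix "ne" already present; 0 new (none)
  "nerunkane" → prefix "nerun" already present; 4 new (k, a, n, e)
  "nerunrolude" → prefix "nerun" already present; 6 new (r, o, l, u, d, e)
Total nodes = 11 + 7 + 0 + 7 + 2 + 1 + 4 + 0 + 4 + 6 = 42

42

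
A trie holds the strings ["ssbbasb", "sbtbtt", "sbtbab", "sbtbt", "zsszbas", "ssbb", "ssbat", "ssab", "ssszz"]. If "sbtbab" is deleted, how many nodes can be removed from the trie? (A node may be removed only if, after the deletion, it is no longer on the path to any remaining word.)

2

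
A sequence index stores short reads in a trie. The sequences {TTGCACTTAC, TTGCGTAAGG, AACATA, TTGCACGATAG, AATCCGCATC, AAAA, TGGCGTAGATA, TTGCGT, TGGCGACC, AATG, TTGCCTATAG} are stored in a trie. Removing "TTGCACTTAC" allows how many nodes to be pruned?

4

After clearing the end-marker at "TTGCACTTAC", prune upward until reaching a node still needed by another word.
The suffix "TTAC" (4 nodes) is used only by "TTGCACTTAC"; the node for "TTGCAC" still has the child "G", so pruning stops there.
Nodes removed: 4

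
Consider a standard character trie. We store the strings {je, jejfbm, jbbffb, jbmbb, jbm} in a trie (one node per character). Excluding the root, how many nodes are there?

14

Trie structure (* marks end of a word):
(root)
└─ j
   ├─ b
   │  ├─ b
   │  │  └─ f
   │  │     └─ f
   │  │        └─ b *
   │  └─ m *
   │     └─ b
   │        └─ b *
   └─ e *
      └─ j
         └─ f
            └─ b
               └─ m *
Counting every labelled node above: 14.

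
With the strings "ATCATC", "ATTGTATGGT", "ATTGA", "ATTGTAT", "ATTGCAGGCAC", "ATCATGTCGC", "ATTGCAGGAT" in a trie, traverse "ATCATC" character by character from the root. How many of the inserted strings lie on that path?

1

Traverse "ATCATC" character by character; count nodes along the way that are marked as word ends.
Prefixes of the query that are stored words: "ATCATC"
Count: 1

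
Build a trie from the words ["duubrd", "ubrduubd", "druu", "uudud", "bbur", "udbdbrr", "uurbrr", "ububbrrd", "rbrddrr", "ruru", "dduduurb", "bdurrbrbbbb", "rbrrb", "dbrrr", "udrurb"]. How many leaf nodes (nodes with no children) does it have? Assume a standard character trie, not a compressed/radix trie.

15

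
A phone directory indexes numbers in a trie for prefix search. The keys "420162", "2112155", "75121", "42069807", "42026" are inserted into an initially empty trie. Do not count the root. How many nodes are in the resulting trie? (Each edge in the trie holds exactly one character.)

Insert word by word; a character creates a node only if that edge doesn't already exist:
  "420162" → 6 new (4, 2, 0, 1, 6, 2)
  "2112155" → 7 new (2, 1, 1, 2, 1, 5, 5)
  "75121" → 5 new (7, 5, 1, 2, 1)
  "42069807" → prefix "420" already present; 5 new (6, 9, 8, 0, 7)
  "42026" → prefix "420" already present; 2 new (2, 6)
Total nodes = 6 + 7 + 5 + 5 + 2 = 25

25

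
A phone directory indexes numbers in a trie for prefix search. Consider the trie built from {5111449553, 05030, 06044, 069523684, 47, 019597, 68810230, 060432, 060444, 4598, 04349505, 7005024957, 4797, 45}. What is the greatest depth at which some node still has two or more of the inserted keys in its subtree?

The deepest shared node is where two words last agree before diverging.
"06044" and "060444" agree on "06044" (5 characters) before diverging; nothing deeper is shared.
Longest shared-prefix length: 5

5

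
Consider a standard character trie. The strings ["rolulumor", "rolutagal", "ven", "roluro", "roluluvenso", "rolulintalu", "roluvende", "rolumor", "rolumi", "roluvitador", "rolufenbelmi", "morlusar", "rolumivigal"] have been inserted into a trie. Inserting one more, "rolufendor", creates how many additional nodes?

3

The longest prefix of "rolufendor" already in the trie is "rolufen" (length 7).
So 10 − 7 = 3 new nodes.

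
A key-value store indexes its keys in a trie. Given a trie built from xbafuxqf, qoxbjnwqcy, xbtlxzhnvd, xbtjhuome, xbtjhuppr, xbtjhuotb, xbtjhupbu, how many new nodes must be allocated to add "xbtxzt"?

The longest prefix of "xbtxzt" already in the trie is "xbt" (length 3).
New nodes needed: |"xbtxzt"| − 3 = 6 − 3 = 3.

3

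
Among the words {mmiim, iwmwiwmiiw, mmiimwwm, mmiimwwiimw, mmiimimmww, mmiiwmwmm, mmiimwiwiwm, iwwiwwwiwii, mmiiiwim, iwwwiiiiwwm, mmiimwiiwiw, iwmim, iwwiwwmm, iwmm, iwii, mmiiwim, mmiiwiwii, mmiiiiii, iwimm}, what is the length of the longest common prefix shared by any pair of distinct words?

7

The deepest shared node is where two words last agree before diverging.
"mmiimwiiwiw" and "mmiimwiwiwm" agree on "mmiimwi" (7 characters) before diverging; nothing deeper is shared.
Longest shared-prefix length: 7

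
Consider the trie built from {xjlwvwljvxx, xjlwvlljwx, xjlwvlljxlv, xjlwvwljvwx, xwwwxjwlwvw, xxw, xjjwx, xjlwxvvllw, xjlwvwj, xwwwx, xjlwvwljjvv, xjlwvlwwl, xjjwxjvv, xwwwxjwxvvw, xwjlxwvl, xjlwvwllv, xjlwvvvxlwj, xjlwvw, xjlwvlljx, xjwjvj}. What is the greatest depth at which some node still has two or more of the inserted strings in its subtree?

The deepest shared node is where two words last agree before diverging.
"xjlwvlljx" and "xjlwvlljxlv" agree on "xjlwvlljx" (9 characters) before diverging; nothing deeper is shared.
Longest shared-prefix length: 9

9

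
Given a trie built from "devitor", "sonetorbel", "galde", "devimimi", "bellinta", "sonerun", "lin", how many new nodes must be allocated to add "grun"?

"g" is already a path in the trie; the remaining "run" must be added.
Each of the 3 remaining characters creates one node.

3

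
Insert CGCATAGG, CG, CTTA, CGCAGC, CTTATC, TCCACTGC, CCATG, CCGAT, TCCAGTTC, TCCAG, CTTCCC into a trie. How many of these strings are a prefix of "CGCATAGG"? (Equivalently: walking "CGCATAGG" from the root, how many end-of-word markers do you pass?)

Check each prefix of "CGCATAGG" against the stored set — each match is an end-marker on the path.
Prefixes of the query that are stored words: "CG", "CGCATAGG"
Count: 2

2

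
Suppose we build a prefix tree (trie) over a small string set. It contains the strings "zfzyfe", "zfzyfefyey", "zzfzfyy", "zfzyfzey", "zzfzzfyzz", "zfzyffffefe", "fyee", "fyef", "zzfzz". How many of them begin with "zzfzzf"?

Walk to "zzfzzf"; the words in its subtree are exactly those with that prefix.
Words under "zzfzzf": zzfzzfyzz
Count: 1

1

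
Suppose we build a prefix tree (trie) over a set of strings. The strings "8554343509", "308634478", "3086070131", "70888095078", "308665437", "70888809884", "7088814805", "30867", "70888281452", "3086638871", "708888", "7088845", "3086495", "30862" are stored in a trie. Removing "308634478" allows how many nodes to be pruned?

A node on "308634478"'s path can go only if nothing else ends at it or branches off below it.
The suffix "34478" (5 nodes) is used only by "308634478"; the node for "3086" still has the child "0", so pruning stops there.
Nodes removed: 5

5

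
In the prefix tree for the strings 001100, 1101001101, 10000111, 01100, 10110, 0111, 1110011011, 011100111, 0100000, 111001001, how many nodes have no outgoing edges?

9

Leaves are exactly the stored words that no other stored word extends.
Those words: "001100", "0100000", "01100", "011100111", "10000111", "10110", "1101001101", "111001001", "1110011011"
Leaf count: 9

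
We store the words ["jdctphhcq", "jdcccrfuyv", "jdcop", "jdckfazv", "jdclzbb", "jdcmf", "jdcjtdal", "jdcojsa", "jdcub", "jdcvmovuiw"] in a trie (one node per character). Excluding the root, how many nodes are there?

For each word, the new-node count is its length minus the longest prefix already in the trie:
  "jdctphhcq" → 9 new (j, d, c, t, p, h, h, c, q)
  "jdcccrfuyv" → prefix "jdc" already present; 7 new (c, c, r, f, u, y, v)
  "jdcop" → prefix "jdc" already present; 2 new (o, p)
  "jdckfazv" → prefix "jdc" already present; 5 new (k, f, a, z, v)
  "jdclzbb" → prefix "jdc" already present; 4 new (l, z, b, b)
  "jdcmf" → prefix "jdc" already present; 2 new (m, f)
  "jdcjtdal" → prefix "jdc" already present; 5 new (j, t, d, a, l)
  "jdcojsa" → prefix "jdco" already present; 3 new (j, s, a)
  "jdcub" → prefix "jdc" already present; 2 new (u, b)
  "jdcvmovuiw" → prefix "jdc" already present; 7 new (v, m, o, v, u, i, w)
Total nodes = 9 + 7 + 2 + 5 + 4 + 2 + 5 + 3 + 2 + 7 = 46

46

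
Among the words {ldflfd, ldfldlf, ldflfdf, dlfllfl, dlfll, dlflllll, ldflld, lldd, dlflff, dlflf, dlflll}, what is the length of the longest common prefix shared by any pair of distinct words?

6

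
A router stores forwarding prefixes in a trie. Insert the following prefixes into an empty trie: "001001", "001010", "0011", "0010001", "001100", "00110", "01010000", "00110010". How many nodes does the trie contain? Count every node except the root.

For each word, the new-node count is its length minus the longest prefix already in the trie:
  "001001" → 6 new (0, 0, 1, 0, 0, 1)
  "001010" → prefix "0010" already present; 2 new (1, 0)
  "0011" → prefix "001" already present; 1 new (1)
  "0010001" → prefix "00100" already present; 2 new (0, 1)
  "001100" → prefix "0011" already present; 2 new (0, 0)
  "00110" → prefix "00110" already present; 0 new (none)
  "01010000" → prefix "0" already present; 7 new (1, 0, 1, 0, 0, 0, 0)
  "00110010" → prefix "001100" already present; 2 new (1, 0)
Total nodes = 6 + 2 + 1 + 2 + 2 + 0 + 7 + 2 = 22

22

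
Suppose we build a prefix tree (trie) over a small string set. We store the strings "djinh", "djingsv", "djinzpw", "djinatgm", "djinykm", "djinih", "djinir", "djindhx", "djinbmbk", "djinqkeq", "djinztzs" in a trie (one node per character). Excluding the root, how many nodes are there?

35

Trie structure (* marks end of a word):
(root)
└─ d
   └─ j
      └─ i
         └─ n
            ├─ a
            │  └─ t
            │     └─ g
            │        └─ m *
            ├─ b
            │  └─ m
            │     └─ b
            │        └─ k *
            ├─ d
            │  └─ h
            │     └─ x *
            ├─ g
            │  └─ s
            │     └─ v *
            ├─ h *
            ├─ i
            │  ├─ h *
            │  └─ r *
            ├─ q
            │  └─ k
            │     └─ e
            │        └─ q *
            ├─ y
            │  └─ k
            │     └─ m *
            └─ z
               ├─ p
               │  └─ w *
               └─ t
                  └─ z
                     └─ s *
Counting every labelled node above: 35.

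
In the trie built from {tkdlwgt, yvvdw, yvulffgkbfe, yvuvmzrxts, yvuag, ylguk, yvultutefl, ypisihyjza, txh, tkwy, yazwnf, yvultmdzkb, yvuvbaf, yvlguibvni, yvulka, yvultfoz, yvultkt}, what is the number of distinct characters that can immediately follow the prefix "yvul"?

3

The children of the "yvul" node are the distinct next characters among strings starting with "yvul".
Distinct next characters after "yvul": f, k, t.
That node has 3 child edges.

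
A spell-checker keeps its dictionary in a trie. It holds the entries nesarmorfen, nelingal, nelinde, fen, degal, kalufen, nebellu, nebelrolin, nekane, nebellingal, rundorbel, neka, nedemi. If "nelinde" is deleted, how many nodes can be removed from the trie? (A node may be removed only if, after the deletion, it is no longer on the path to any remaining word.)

2

A node on "nelinde"'s path can go only if nothing else ends at it or branches off below it.
The suffix "de" (2 nodes) is used only by "nelinde"; the node for "nelin" still has the child "g", so pruning stops there.
Nodes removed: 2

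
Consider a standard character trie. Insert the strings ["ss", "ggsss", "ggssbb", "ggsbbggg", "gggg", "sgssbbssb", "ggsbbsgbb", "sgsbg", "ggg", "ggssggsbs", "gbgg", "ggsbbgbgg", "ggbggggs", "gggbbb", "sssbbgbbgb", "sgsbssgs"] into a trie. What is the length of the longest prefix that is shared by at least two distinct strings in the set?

Equivalently: take the maximum, over all pairs, of their longest common prefix length.
e.g. "ggsbbgbgg" and "ggsbbggg" share the prefix "ggsbbg" of length 6; no pair shares a longer one.
Longest shared-prefix length: 6

6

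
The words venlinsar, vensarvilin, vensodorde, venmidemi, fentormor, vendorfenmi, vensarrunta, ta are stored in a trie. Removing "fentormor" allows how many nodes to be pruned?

9

A node on "fentormor"'s path can go only if nothing else ends at it or branches off below it.
No other word shares any prefix with "fentormor", so all 9 of its nodes go.
Nodes removed: 9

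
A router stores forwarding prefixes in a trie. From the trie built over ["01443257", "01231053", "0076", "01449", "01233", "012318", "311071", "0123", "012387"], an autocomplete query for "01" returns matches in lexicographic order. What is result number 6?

01443257

Words with prefix "01", in lexicographic order: "0123", "01231053", "012318", "01233", "012387", "01443257", "01449"
The 6th is 01443257.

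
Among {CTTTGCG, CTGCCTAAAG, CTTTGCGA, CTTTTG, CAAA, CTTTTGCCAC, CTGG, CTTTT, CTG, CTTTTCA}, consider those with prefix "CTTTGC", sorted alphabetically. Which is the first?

CTTTGCG

Filter for "CTTTGC…" and sort: "CTTTGCG", "CTTTGCGA"
The 1st is CTTTGCG.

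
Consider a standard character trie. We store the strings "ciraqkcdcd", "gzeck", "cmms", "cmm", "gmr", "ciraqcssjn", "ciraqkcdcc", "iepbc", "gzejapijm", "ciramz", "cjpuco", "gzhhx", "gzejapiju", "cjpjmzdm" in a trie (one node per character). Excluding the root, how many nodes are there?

Insert word by word; a character creates a node only if that edge doesn't already exist:
  "ciraqkcdcd" → 10 new (c, i, r, a, q, k, c, d, c, d)
  "gzeck" → 5 new (g, z, e, c, k)
  "cmms" → prefix "c" already present; 3 new (m, m, s)
  "cmm" → prefix "cmm" already present; 0 new (none)
  "gmr" → prefix "g" already present; 2 new (m, r)
  "ciraqcssjn" → prefix "ciraq" already present; 5 new (c, s, s, j, n)
  "ciraqkcdcc" → prefix "ciraqkcdc" already present; 1 new (c)
  "iepbc" → 5 new (i, e, p, b, c)
  "gzejapijm" → prefix "gze" already present; 6 new (j, a, p, i, j, m)
  "ciramz" → prefix "cira" already present; 2 new (m, z)
  "cjpuco" → prefix "c" already present; 5 new (j, p, u, c, o)
  "gzhhx" → prefix "gz" already present; 3 new (h, h, x)
  "gzejapiju" → prefix "gzejapij" already present; 1 new (u)
  "cjpjmzdm" → prefix "cjp" already present; 5 new (j, m, z, d, m)
Total nodes = 10 + 5 + 3 + 0 + 2 + 5 + 1 + 5 + 6 + 2 + 5 + 3 + 1 + 5 = 53

53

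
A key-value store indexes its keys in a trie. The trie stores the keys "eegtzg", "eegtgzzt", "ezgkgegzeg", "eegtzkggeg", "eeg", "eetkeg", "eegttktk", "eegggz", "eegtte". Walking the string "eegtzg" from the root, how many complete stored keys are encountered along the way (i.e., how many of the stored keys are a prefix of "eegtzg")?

2

Check each prefix of "eegtzg" against the stored set — each match is an end-marker on the path.
Prefixes of the query that are stored words: "eeg", "eegtzg"
Count: 2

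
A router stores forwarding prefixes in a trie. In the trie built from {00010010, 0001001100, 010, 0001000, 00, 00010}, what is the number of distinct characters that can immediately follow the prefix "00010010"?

Follow the path "00010010" to its node, then look at its outgoing edges.
No stored string extends past "00010010".
That node has 0 child edges.

0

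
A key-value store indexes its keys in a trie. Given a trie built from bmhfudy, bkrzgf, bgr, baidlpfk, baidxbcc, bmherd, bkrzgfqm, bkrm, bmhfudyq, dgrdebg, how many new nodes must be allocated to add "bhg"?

Walking "bhg" from the root, the first 1 characters ("b") follow existing edges; "h" is the first miss.
New nodes needed: |"bhg"| − 1 = 3 − 1 = 2.

2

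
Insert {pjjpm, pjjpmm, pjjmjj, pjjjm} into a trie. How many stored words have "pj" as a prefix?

Walk to "pj"; the words in its subtree are exactly those with that prefix.
Matches: "pjjjm", "pjjmjj", "pjjpm", "pjjpmm"
Count: 4

4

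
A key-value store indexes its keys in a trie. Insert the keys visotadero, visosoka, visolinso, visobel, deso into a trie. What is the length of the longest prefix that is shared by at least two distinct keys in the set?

4

Equivalently: take the maximum, over all pairs, of their longest common prefix length.
"visobel" and "visolinso" agree on "viso" (4 characters) before diverging; nothing deeper is shared.
Longest shared-prefix length: 4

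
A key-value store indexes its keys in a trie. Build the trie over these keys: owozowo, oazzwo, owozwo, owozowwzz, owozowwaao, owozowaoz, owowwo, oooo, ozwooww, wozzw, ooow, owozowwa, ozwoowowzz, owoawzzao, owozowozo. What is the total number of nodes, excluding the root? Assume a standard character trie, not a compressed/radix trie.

Count nodes per top-level branch (shared prefixes stored once):
  'o'-branch (oazzwo, oooo, ooow, owoawzzao, owowwo, owozowaoz, owozowo, owozowozo, owozowwa, owozowwaao, owozowwzz, owozwo, ozwoowowzz, ozwooww): 48 nodes
  'w'-branch (wozzw): 5 nodes
Sum: 53

53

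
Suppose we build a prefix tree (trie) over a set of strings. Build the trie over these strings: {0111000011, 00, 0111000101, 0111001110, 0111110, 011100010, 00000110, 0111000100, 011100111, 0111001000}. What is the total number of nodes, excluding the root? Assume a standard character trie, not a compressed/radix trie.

31

Insert word by word; a character creates a node only if that edge doesn't already exist:
  "0111000011" → 10 new (0, 1, 1, 1, 0, 0, 0, 0, 1, 1)
  "00" → prefix "0" already present; 1 new (0)
  "0111000101" → prefix "0111000" already present; 3 new (1, 0, 1)
  "0111001110" → prefix "011100" already present; 4 new (1, 1, 1, 0)
  "0111110" → prefix "0111" already present; 3 new (1, 1, 0)
  "011100010" → prefix "011100010" already present; 0 new (none)
  "00000110" → prefix "00" already present; 6 new (0, 0, 0, 1, 1, 0)
  "0111000100" → prefix "011100010" already present; 1 new (0)
  "011100111" → prefix "011100111" already present; 0 new (none)
  "0111001000" → prefix "0111001" already present; 3 new (0, 0, 0)
Total nodes = 10 + 1 + 3 + 4 + 3 + 0 + 6 + 1 + 0 + 3 = 31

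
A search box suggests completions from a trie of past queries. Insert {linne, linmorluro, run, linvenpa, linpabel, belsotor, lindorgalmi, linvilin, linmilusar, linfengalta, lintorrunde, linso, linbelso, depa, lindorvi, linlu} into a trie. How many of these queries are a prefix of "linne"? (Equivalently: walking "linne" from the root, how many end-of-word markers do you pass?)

1

Walk "linne" from the root; an end-of-word marker is hit whenever a stored word is a prefix of "linne".
Prefixes of the query that are stored words: "linne"
Count: 1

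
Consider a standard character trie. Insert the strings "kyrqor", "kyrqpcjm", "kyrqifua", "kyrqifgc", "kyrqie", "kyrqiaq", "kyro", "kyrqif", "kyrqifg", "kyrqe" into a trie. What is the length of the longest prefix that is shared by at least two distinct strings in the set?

7

Equivalently: take the maximum, over all pairs, of their longest common prefix length.
e.g. "kyrqifg" and "kyrqifgc" share the prefix "kyrqifg" of length 7; no pair shares a longer one.
Longest shared-prefix length: 7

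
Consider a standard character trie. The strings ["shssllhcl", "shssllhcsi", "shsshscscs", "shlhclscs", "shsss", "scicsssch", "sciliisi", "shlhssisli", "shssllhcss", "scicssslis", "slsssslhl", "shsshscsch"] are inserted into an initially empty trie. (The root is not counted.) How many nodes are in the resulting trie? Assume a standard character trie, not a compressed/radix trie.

Insert word by word; a character creates a node only if that edge doesn't already exist:
  "shssllhcl" → 9 new (s, h, s, s, l, l, h, c, l)
  "shssllhcsi" → prefix "shssllhc" already present; 2 new (s, i)
  "shsshscscs" → prefix "shss" already present; 6 new (h, s, c, s, c, s)
  "shlhclscs" → prefix "sh" already present; 7 new (l, h, c, l, s, c, s)
  "shsss" → prefix "shss" already present; 1 new (s)
  "scicsssch" → prefix "s" already present; 8 new (c, i, c, s, s, s, c, h)
  "sciliisi" → prefix "sci" already present; 5 new (l, i, i, s, i)
  "shlhssisli" → prefix "shlh" already present; 6 new (s, s, i, s, l, i)
  "shssllhcss" → prefix "shssllhcs" already present; 1 new (s)
  "scicssslis" → prefix "scicsss" already present; 3 new (l, i, s)
  "slsssslhl" → prefix "s" already present; 8 new (l, s, s, s, s, l, h, l)
  "shsshscsch" → prefix "shsshscsc" already present; 1 new (h)
Total nodes = 9 + 2 + 6 + 7 + 1 + 8 + 5 + 6 + 1 + 3 + 8 + 1 = 57

57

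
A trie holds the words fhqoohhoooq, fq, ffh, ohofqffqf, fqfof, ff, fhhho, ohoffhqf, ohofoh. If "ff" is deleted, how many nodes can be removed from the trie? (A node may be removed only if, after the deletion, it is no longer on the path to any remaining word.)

0

After clearing the end-marker at "ff", prune upward until reaching a node still needed by another word.
Every node on "ff" is still needed (e.g. by "ffh"), so nothing is freed.
Nodes removed: 0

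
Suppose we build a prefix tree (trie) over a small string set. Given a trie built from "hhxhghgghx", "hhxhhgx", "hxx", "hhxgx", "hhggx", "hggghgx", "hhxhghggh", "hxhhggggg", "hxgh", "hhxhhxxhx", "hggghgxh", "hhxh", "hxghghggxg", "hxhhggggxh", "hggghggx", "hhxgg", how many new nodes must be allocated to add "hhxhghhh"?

2

Walking "hhxhghhh" from the root, the first 6 characters ("hhxhgh") follow existing edges; "h" is the first miss.
Each of the 2 remaining characters creates one node.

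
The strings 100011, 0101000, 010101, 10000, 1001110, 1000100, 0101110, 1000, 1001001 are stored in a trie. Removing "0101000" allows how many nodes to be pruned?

2

Walk "0101000" from the leaf back toward the root, removing each node that no remaining word uses.
The suffix "00" (2 nodes) is used only by "0101000"; the node for "01010" still has the child "1", so pruning stops there.
Nodes removed: 2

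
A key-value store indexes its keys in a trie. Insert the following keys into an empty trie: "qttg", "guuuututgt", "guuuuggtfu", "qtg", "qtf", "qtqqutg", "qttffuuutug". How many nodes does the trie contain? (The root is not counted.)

34

Count nodes per top-level branch (shared prefixes stored once):
  'g'-branch (guuuuggtfu, guuuututgt): 15 nodes
  'q'-branch (qtf, qtg, qtqqutg, qttffuuutug, qttg): 19 nodes
Sum: 34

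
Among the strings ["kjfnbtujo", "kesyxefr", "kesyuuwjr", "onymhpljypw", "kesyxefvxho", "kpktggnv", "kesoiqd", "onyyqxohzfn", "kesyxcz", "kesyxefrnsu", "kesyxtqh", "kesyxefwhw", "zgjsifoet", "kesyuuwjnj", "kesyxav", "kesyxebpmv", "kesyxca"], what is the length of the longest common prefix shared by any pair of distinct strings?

Equivalently: take the maximum, over all pairs, of their longest common prefix length.
e.g. "kesyuuwjnj" and "kesyuuwjr" share the prefix "kesyuuwj" of length 8; no pair shares a longer one.
Longest shared-prefix length: 8

8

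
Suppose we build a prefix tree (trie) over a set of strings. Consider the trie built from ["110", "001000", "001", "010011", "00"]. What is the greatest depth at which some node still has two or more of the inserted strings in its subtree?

3

Equivalently: take the maximum, over all pairs, of their longest common prefix length.
"001" and "001000" agree on "001" (3 characters) before diverging; nothing deeper is shared.
Longest shared-prefix length: 3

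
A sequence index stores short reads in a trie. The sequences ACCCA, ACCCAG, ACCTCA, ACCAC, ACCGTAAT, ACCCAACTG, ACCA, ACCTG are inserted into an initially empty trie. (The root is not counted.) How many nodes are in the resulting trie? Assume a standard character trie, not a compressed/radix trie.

Insert word by word; a character creates a node only if that edge doesn't already exist:
  "ACCCA" → 5 new (A, C, C, C, A)
  "ACCCAG" → prefix "ACCCA" already present; 1 new (G)
  "ACCTCA" → prefix "ACC" already present; 3 new (T, C, A)
  "ACCAC" → prefix "ACC" already present; 2 new (A, C)
  "ACCGTAAT" → prefix "ACC" already present; 5 new (G, T, A, A, T)
  "ACCCAACTG" → prefix "ACCCA" already present; 4 new (A, C, T, G)
  "ACCA" → prefix "ACCA" already present; 0 new (none)
  "ACCTG" → prefix "ACCT" already present; 1 new (G)
Total nodes = 5 + 1 + 3 + 2 + 5 + 4 + 0 + 1 = 21

21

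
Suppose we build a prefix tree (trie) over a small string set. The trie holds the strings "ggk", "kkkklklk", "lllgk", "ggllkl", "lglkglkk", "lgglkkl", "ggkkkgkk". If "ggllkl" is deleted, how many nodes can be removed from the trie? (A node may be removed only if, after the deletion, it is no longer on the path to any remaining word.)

A node on "ggllkl"'s path can go only if nothing else ends at it or branches off below it.
The suffix "llkl" (4 nodes) is used only by "ggllkl"; the node for "gg" still has the child "k", so pruning stops there.
Nodes removed: 4

4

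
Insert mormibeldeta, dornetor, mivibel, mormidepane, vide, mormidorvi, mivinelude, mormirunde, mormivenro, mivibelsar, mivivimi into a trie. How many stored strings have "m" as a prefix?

9

Filter for entries beginning with "m":
Matches: "mivibel", "mivibelsar", "mivinelude", "mivivimi", "mormibeldeta", "mormidepane", "mormidorvi", "mormirunde", "mormivenro"
Count: 9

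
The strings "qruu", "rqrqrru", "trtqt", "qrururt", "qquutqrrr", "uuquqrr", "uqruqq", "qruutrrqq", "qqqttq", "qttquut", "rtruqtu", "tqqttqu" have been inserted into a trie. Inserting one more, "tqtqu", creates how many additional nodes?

The longest prefix of "tqtqu" already in the trie is "tq" (length 2).
New nodes needed: |"tqtqu"| − 2 = 5 − 2 = 3.

3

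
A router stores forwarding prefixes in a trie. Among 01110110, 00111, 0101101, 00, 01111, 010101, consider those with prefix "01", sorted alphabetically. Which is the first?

Words with prefix "01", in lexicographic order: "010101", "0101101", "01110110", "01111"
The 1st is 010101.

010101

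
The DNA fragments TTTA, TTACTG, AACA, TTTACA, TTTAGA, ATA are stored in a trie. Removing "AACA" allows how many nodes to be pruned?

3

After clearing the end-marker at "AACA", prune upward until reaching a node still needed by another word.
The suffix "ACA" (3 nodes) is used only by "AACA"; the node for "A" still has the child "T", so pruning stops there.
Nodes removed: 3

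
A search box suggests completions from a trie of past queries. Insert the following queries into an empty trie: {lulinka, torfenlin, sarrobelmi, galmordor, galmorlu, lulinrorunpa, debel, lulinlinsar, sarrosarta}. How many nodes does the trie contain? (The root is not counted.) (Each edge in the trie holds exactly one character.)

60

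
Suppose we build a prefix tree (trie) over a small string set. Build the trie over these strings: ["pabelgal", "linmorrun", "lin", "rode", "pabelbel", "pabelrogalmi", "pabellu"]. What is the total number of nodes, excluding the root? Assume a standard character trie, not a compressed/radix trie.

Count nodes per top-level branch (shared prefixes stored once):
  'l'-branch (lin, linmorrun): 9 nodes
  'p'-branch (pabelbel, pabelgal, pabellu, pabelrogalmi): 20 nodes
  'r'-branch (rode): 4 nodes
Sum: 33

33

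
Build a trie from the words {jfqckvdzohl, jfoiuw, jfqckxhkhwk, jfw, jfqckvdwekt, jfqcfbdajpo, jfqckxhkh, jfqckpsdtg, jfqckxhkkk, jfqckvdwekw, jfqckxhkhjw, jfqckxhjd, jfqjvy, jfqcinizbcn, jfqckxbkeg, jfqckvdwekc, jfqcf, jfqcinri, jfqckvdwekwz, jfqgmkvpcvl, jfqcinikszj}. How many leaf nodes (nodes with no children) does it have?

A leaf is a node with no children — equivalently, the end of a word that is not a proper prefix of any other stored word.
Those words: "jfoiuw", "jfqcfbdajpo", "jfqcinikszj", "jfqcinizbcn", "jfqcinri", "jfqckpsdtg", "jfqckvdwekc", "jfqckvdwekt", "jfqckvdwekwz", "jfqckvdzohl", "jfqckxbkeg", "jfqckxhjd", "jfqckxhkhjw", "jfqckxhkhwk", "jfqckxhkkk", "jfqgmkvpcvl", "jfqjvy", "jfw"
Leaf count: 18

18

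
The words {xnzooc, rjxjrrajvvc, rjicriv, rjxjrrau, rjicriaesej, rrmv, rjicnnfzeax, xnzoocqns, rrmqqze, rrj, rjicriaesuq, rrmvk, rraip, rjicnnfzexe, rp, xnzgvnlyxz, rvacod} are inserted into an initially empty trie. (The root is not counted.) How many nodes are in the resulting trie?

For each word, the new-node count is its length minus the longest prefix already in the trie:
  "xnzooc" → 6 new (x, n, z, o, o, c)
  "rjxjrrajvvc" → 11 new (r, j, x, j, r, r, a, j, v, v, c)
  "rjicriv" → prefix "rj" already present; 5 new (i, c, r, i, v)
  "rjxjrrau" → prefix "rjxjrra" already present; 1 new (u)
  "rjicriaesej" → prefix "rjicri" already present; 5 new (a, e, s, e, j)
  "rrmv" → prefix "r" already present; 3 new (r, m, v)
  "rjicnnfzeax" → prefix "rjic" already present; 7 new (n, n, f, z, e, a, x)
  "xnzoocqns" → prefix "xnzooc" already present; 3 new (q, n, s)
  "rrmqqze" → prefix "rrm" already present; 4 new (q, q, z, e)
  "rrj" → prefix "rr" already present; 1 new (j)
  "rjicriaesuq" → prefix "rjicriaes" already present; 2 new (u, q)
  "rrmvk" → prefix "rrmv" already present; 1 new (k)
  "rraip" → prefix "rr" already present; 3 new (a, i, p)
  "rjicnnfzexe" → prefix "rjicnnfze" already present; 2 new (x, e)
  "rp" → prefix "r" already present; 1 new (p)
  "xnzgvnlyxz" → prefix "xnz" already present; 7 new (g, v, n, l, y, x, z)
  "rvacod" → prefix "r" already present; 5 new (v, a, c, o, d)
Total nodes = 6 + 11 + 5 + 1 + 5 + 3 + 7 + 3 + 4 + 1 + 2 + 1 + 3 + 2 + 1 + 7 + 5 = 67

67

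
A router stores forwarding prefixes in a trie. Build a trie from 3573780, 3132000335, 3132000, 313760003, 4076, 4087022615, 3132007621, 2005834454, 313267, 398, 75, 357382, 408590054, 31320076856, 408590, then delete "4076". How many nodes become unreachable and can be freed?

Walk "4076" from the leaf back toward the root, removing each node that no remaining word uses.
The suffix "76" (2 nodes) is used only by "4076"; the node for "40" still has the child "8", so pruning stops there.
Nodes removed: 2

2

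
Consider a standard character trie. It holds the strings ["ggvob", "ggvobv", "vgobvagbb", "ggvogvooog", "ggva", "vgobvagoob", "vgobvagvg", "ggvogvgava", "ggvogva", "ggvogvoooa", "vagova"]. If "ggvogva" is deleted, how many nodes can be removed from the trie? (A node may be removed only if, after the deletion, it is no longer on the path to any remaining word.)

1

After clearing the end-marker at "ggvogva", prune upward until reaching a node still needed by another word.
The suffix "a" (1 node) is used only by "ggvogva"; the node for "ggvogv" still has the child "o", so pruning stops there.
Nodes removed: 1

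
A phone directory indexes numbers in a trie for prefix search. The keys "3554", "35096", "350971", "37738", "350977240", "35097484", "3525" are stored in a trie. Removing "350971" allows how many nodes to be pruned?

1

A node on "350971"'s path can go only if nothing else ends at it or branches off below it.
The suffix "1" (1 node) is used only by "350971"; the node for "35097" still has the child "7", so pruning stops there.
Nodes removed: 1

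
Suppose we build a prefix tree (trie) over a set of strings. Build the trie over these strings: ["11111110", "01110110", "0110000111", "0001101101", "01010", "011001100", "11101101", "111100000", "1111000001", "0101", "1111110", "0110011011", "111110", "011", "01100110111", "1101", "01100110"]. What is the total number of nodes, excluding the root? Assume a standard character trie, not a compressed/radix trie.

57

Count nodes per top-level branch (shared prefixes stored once):
  '0'-branch (0001101101, 0101, 01010, 011, 0110000111, 01100110, 011001100, 0110011011, 01100110111, 01110110): 34 nodes
  '1'-branch (1101, 11101101, 111100000, 1111000001, 111110, 1111110, 11111110): 23 nodes
Sum: 57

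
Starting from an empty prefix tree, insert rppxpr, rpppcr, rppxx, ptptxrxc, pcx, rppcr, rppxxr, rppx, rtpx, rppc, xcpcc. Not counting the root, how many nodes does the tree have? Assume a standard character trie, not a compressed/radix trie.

Trace insertions, counting only characters that open a new branch:
  "rppxpr" → 6 new (r, p, p, x, p, r)
  "rpppcr" → prefix "rpp" already present; 3 new (p, c, r)
  "rppxx" → prefix "rppx" already present; 1 new (x)
  "ptptxrxc" → 8 new (p, t, p, t, x, r, x, c)
  "pcx" → prefix "p" already present; 2 new (c, x)
  "rppcr" → prefix "rpp" already present; 2 new (c, r)
  "rppxxr" → prefix "rppxx" already present; 1 new (r)
  "rppx" → prefix "rppx" already present; 0 new (none)
  "rtpx" → prefix "r" already present; 3 new (t, p, x)
  "rppc" → prefix "rppc" already present; 0 new (none)
  "xcpcc" → 5 new (x, c, p, c, c)
Total nodes = 6 + 3 + 1 + 8 + 2 + 2 + 1 + 0 + 3 + 0 + 5 = 31

31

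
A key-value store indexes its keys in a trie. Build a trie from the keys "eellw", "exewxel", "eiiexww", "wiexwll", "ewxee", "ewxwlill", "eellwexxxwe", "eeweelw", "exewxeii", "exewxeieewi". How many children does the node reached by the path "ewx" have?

Walk "ewx" from the root, arriving at one node.
Characters that immediately follow "ewx" among the stored strings: {e, w}.
That node has 2 child edges.

2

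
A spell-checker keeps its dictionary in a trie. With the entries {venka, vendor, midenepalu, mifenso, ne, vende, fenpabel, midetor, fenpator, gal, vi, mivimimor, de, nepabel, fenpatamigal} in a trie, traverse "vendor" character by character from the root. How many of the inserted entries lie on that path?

Traverse "vendor" character by character; count nodes along the way that are marked as word ends.
Prefixes of the query that are stored words: "vendor"
Count: 1

1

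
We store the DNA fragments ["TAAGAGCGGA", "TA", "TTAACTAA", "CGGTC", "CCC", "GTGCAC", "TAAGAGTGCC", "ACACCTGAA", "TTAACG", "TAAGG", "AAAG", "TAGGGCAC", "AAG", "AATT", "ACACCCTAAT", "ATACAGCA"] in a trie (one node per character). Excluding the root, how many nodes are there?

Insert word by word; a character creates a node only if that edge doesn't already exist:
  "TAAGAGCGGA" → 10 new (T, A, A, G, A, G, C, G, G, A)
  "TA" → prefix "TA" already present; 0 new (none)
  "TTAACTAA" → prefix "T" already present; 7 new (T, A, A, C, T, A, A)
  "CGGTC" → 5 new (C, G, G, T, C)
  "CCC" → prefix "C" already present; 2 new (C, C)
  "GTGCAC" → 6 new (G, T, G, C, A, C)
  "TAAGAGTGCC" → prefix "TAAGAG" already present; 4 new (T, G, C, C)
  "ACACCTGAA" → 9 new (A, C, A, C, C, T, G, A, A)
  "TTAACG" → prefix "TTAAC" already present; 1 new (G)
  "TAAGG" → prefix "TAAG" already present; 1 new (G)
  "AAAG" → prefix "A" already present; 3 new (A, A, G)
  "TAGGGCAC" → prefix "TA" already present; 6 new (G, G, G, C, A, C)
  "AAG" → prefix "AA" already present; 1 new (G)
  "AATT" → prefix "AA" already present; 2 new (T, T)
  "ACACCCTAAT" → prefix "ACACC" already present; 5 new (C, T, A, A, T)
  "ATACAGCA" → prefix "A" already present; 7 new (T, A, C, A, G, C, A)
Total nodes = 10 + 0 + 7 + 5 + 2 + 6 + 4 + 9 + 1 + 1 + 3 + 6 + 1 + 2 + 5 + 7 = 69

69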